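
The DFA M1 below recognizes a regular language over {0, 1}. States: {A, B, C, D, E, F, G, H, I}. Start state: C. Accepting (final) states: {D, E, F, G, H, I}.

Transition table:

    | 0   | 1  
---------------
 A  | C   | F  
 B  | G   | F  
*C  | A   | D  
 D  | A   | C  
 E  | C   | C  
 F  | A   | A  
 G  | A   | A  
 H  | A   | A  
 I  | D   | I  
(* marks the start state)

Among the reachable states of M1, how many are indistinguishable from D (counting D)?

Reachable states from the start: {A,C,D,F}. Unreachable: {B,E,G,H,I} — drop them.
Start with accepting vs non-accepting: {D,F} | {A,C}.
The partition is now stable with 2 blocks: {D,F} | {A,C}.
State D belongs to the block {D,F}, which has 2 states.

2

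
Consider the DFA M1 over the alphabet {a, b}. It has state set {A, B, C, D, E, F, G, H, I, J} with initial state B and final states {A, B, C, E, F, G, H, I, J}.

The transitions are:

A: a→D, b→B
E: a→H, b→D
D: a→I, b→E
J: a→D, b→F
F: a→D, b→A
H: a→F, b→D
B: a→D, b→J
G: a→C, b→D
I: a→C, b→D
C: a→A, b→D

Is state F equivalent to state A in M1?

First remove the unreachable states {G}; 9 states remain.
Start with accepting vs non-accepting: {A,B,C,E,F,H,I,J} | {D}.
Refine {A,B,C,E,F,H,I,J} on symbol a: members go to different blocks, giving {A,B,F,J} and {C,E,H,I}.
On input a, block {C,E,H,I} splits into {C,H} and {E,I}.
No further refinement is possible. Final partition (4 blocks): {A,B,F,J} | {D} | {C,H} | {E,I}.
F and A lie in the same block of the stable partition, so they are equivalent — no string distinguishes them.

Yes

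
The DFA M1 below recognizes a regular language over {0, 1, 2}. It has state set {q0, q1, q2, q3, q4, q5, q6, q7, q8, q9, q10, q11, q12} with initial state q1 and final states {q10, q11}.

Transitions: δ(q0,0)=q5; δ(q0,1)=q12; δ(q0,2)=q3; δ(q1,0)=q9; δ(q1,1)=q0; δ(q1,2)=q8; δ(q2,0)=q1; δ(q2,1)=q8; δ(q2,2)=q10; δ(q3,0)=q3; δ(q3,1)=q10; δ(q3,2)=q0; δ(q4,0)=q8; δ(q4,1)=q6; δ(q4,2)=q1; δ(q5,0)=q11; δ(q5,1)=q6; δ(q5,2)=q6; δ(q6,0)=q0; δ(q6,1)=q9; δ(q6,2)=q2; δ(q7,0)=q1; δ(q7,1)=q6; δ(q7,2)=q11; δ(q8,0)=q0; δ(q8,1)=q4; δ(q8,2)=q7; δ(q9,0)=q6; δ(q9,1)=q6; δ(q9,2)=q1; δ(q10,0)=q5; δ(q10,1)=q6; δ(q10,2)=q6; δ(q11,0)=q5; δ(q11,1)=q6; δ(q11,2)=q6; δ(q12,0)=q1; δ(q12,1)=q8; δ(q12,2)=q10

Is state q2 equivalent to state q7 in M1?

Yes

All states are reachable from the start state.
P0 = {q10,q11} | {q0,q1,q2,q3,q4,q5,q6,q7,q8,q9,q12}.
Refine {q0,q1,q2,q3,q4,q5,q6,q7,q8,q9,q12} on symbol 0: members go to different blocks, giving {q0,q1,q2,q3,q4,q6,q7,q8,q9,q12} and {q5}.
Refine {q0,q1,q2,q3,q4,q6,q7,q8,q9,q12} on symbol 0: members go to different blocks, giving {q1,q2,q3,q4,q6,q7,q8,q9,q12} and {q0}.
Refine {q1,q2,q3,q4,q6,q7,q8,q9,q12} on symbol 0: members go to different blocks, giving {q1,q2,q3,q4,q7,q9,q12} and {q6,q8}.
Refine {q1,q2,q3,q4,q7,q9,q12} on symbol 0: members go to different blocks, giving {q1,q2,q3,q7,q12} and {q4,q9}.
Refine {q1,q2,q3,q7,q12} on symbol 0: members go to different blocks, giving {q2,q3,q7,q12} and {q1}.
Refine {q2,q3,q7,q12} on symbol 0: members go to different blocks, giving {q2,q7,q12} and {q3}.
Stable partition: {q10,q11} | {q2,q7,q12} | {q5} | {q0} | {q6,q8} | {q4,q9} | {q1} | {q3} — 8 equivalence classes.
q2 and q7 lie in the same block of the stable partition, so they are equivalent — no string distinguishes them.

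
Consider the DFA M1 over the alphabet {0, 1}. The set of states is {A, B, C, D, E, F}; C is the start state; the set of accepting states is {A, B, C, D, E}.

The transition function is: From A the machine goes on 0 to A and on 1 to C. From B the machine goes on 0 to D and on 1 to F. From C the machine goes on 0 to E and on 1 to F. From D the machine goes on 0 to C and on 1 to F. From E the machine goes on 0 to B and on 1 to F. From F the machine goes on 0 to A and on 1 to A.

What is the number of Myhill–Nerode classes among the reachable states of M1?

3

All states are reachable from the start state.
Start with accepting vs non-accepting: {A,B,C,D,E} | {F}.
Refine {A,B,C,D,E} on symbol 1: members go to different blocks, giving {B,C,D,E} and {A}.
Stable partition: {B,C,D,E} | {F} | {A} — 3 equivalence classes.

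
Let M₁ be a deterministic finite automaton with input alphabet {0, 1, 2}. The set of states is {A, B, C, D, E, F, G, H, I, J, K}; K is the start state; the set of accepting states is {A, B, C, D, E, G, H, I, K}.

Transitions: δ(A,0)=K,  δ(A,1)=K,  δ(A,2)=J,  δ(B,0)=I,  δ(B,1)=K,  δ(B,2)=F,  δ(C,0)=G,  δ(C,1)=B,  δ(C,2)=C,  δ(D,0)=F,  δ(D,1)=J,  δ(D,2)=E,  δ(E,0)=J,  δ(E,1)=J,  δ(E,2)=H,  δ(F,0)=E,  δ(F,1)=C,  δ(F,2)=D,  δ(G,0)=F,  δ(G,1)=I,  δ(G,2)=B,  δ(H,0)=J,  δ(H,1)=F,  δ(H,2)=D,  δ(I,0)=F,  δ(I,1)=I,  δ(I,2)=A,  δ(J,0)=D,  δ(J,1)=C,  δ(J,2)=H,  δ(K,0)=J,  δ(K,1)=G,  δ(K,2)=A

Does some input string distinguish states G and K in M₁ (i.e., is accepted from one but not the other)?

No

Initial partition by acceptance: {A,B,C,D,E,G,H,I,K} | {F,J}.
Refine {A,B,C,D,E,G,H,I,K} on symbol 0: members go to different blocks, giving {D,E,G,H,I,K} and {A,B,C}.
Refine {D,E,G,H,I,K} on symbol 1: members go to different blocks, giving {D,E,H} and {G,I,K}.
Refine {A,B,C} on symbol 1: members go to different blocks, giving {A,B} and {C}.
Stable partition: {D,E,H} | {F,J} | {A,B} | {G,I,K} | {C} — 5 equivalence classes.
G and K lie in the same block of the stable partition, so they are equivalent — no string distinguishes them.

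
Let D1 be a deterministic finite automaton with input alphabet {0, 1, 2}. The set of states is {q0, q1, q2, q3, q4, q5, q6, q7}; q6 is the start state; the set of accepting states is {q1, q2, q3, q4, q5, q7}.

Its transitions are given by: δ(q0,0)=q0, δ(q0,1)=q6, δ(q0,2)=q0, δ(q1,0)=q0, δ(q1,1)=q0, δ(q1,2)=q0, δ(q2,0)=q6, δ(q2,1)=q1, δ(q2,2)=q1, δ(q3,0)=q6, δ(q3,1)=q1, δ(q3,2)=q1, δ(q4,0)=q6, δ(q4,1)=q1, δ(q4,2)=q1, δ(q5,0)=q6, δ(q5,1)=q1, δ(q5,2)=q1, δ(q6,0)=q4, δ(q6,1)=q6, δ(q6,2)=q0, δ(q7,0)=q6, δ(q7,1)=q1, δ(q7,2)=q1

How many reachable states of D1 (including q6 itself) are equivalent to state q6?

First remove the unreachable states {q2,q3,q5,q7}; 4 states remain.
Initial partition by acceptance: {q1,q4} | {q0,q6}.
Split {q1,q4} by δ(·,1) → {q1} and {q4}.
On input 0, block {q0,q6} splits into {q0} and {q6}.
The partition is now stable with 4 blocks: {q1} | {q0} | {q4} | {q6}.
The equivalence class containing q6 is {q6}, of size 1.

1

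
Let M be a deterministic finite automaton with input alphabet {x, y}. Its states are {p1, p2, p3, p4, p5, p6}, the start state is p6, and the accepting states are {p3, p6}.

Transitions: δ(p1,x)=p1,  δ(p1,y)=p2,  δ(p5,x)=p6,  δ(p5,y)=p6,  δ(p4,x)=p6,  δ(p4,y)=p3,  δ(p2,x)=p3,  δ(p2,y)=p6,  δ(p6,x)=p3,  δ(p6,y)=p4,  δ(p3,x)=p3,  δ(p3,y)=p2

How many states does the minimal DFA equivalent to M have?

Reachable states from the start: {p2,p3,p4,p6}. Unreachable: {p1,p5} — drop them.
Start with accepting vs non-accepting: {p3,p6} | {p2,p4}.
Stable partition: {p3,p6} | {p2,p4} — 2 equivalence classes.

2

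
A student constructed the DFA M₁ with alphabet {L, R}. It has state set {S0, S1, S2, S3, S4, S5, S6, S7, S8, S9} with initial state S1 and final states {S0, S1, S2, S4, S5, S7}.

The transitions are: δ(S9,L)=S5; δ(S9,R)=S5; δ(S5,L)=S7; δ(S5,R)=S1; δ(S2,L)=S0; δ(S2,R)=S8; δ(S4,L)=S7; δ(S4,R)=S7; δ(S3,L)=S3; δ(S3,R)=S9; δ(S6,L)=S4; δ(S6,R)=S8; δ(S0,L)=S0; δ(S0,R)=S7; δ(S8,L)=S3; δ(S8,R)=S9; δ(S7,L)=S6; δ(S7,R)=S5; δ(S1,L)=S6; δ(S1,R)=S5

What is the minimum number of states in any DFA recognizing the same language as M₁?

Reachable states from the start: {S1,S3,S4,S5,S6,S7,S8,S9}. Unreachable: {S0,S2} — drop them.
Start with accepting vs non-accepting: {S1,S4,S5,S7} | {S3,S6,S8,S9}.
Split {S1,S4,S5,S7} by δ(·,L) → {S1,S7} and {S4,S5}.
On input L, block {S3,S6,S8,S9} splits into {S3,S8} and {S6,S9}.
Refine {S6,S9} on symbol R: members go to different blocks, giving {S6} and {S9}.
Stable partition: {S1,S7} | {S3,S8} | {S4,S5} | {S6} | {S9} — 5 equivalence classes.

5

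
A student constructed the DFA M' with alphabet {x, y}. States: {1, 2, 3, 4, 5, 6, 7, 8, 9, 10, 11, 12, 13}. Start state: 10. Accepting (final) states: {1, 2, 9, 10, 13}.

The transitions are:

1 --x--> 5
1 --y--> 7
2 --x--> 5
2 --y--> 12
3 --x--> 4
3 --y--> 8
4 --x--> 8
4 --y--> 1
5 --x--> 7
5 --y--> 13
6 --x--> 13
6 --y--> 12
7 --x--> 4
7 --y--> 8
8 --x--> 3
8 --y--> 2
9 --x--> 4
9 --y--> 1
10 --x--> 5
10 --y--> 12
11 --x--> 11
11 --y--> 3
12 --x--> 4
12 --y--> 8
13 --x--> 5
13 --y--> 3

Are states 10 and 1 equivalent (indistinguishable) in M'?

Yes

First remove the unreachable states {6,9,11}; 10 states remain.
Start with accepting vs non-accepting: {1,2,10,13} | {3,4,5,7,8,12}.
Refine {3,4,5,7,8,12} on symbol y: members go to different blocks, giving {3,7,12} and {4,5,8}.
Refine {4,5,8} on symbol x: members go to different blocks, giving {5,8} and {4}.
Stable partition: {1,2,10,13} | {3,7,12} | {5,8} | {4} — 4 equivalence classes.
10 and 1 lie in the same block of the stable partition, so they are equivalent — no string distinguishes them.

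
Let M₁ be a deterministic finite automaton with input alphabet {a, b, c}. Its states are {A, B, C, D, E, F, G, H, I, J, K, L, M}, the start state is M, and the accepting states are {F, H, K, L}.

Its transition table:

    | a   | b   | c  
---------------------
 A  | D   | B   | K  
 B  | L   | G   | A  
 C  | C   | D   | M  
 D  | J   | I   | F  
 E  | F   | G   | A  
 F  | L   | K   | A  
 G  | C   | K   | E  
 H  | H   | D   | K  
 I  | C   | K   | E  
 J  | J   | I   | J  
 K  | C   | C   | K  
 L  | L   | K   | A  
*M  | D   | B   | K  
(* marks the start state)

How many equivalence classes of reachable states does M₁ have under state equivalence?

8

Reachable states from the start: {A,B,C,D,E,F,G,I,J,K,L,M}. Unreachable: {H} — drop them.
Initial partition by acceptance: {F,K,L} | {A,B,C,D,E,G,I,J,M}.
On input a, block {F,K,L} splits into {F,L} and {K}.
Split {A,B,C,D,E,G,I,J,M} by δ(·,a) → {A,C,D,G,I,J,M} and {B,E}.
Refine {A,C,D,G,I,J,M} on symbol b: members go to different blocks, giving {C,D,J} and {A,M} and {G,I}.
On input b, block {C,D,J} splits into {D,J} and {C}.
Split {D,J} by δ(·,c) → {D} and {J}.
No further refinement is possible. Final partition (8 blocks): {F,L} | {D} | {K} | {B,E} | {A,M} | {G,I} | {C} | {J}.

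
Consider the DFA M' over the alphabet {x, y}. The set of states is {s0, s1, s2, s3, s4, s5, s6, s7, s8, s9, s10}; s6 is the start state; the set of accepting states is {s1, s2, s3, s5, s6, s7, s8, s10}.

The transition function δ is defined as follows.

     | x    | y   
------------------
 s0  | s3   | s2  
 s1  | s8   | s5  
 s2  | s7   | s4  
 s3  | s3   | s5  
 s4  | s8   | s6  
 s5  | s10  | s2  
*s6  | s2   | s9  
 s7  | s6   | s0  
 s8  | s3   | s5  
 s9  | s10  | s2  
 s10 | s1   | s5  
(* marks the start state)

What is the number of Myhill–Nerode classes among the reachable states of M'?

Every state is reachable, so we keep all 11.
Initial partition by acceptance: {s1,s2,s3,s5,s6,s7,s8,s10} | {s0,s4,s9}.
Refine {s1,s2,s3,s5,s6,s7,s8,s10} on symbol y: members go to different blocks, giving {s1,s3,s5,s8,s10} and {s2,s6,s7}.
Refine {s1,s3,s5,s8,s10} on symbol y: members go to different blocks, giving {s1,s3,s8,s10} and {s5}.
Stable partition: {s1,s3,s8,s10} | {s0,s4,s9} | {s2,s6,s7} | {s5} — 4 equivalence classes.

4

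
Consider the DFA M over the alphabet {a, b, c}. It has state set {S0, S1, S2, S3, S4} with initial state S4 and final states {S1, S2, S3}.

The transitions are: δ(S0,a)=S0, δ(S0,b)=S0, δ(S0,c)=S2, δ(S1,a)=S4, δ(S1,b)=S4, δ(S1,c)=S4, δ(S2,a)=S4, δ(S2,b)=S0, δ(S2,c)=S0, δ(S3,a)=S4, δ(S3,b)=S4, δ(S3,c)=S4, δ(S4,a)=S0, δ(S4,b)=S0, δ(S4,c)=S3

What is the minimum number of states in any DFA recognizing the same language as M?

2

States {S1} cannot be reached from the start state, so discard them.
Initial partition by acceptance: {S2,S3} | {S0,S4}.
The partition is now stable with 2 blocks: {S2,S3} | {S0,S4}.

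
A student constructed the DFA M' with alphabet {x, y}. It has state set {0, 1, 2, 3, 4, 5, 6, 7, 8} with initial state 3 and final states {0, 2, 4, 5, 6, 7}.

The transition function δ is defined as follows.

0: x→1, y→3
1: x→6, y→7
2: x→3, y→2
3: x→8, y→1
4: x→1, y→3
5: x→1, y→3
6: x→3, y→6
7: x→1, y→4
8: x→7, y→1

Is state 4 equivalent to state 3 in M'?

First remove the unreachable states {0,2,5}; 6 states remain.
Start with accepting vs non-accepting: {4,6,7} | {1,3,8}.
Split {4,6,7} by δ(·,y) → {6,7} and {4}.
Refine {6,7} on symbol y: members go to different blocks, giving {6} and {7}.
On input x, block {1,3,8} splits into {1} and {3} and {8}.
The partition is now stable with 6 blocks: {6} | {1} | {4} | {7} | {3} | {8}.
4 and 3 end up in different blocks, so they are distinguishable. For instance, the string 'ε' is accepted from only 4.

No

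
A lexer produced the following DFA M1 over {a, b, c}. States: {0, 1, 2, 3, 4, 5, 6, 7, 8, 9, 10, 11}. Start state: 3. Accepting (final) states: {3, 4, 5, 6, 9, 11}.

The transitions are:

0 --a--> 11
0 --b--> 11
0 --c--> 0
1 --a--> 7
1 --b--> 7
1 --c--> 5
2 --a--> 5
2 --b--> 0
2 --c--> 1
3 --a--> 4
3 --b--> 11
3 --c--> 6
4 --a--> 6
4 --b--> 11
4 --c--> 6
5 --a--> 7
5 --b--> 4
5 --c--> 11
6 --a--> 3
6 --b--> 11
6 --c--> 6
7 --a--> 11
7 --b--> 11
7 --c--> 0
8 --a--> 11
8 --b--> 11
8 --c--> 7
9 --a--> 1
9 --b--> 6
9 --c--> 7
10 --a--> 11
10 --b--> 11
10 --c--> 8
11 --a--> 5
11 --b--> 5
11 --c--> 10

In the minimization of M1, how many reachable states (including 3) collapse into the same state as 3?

3

Reachable states from the start: {0,3,4,5,6,7,8,10,11}. Unreachable: {1,2,9} — drop them.
Initial partition by acceptance: {3,4,5,6,11} | {0,7,8,10}.
Refine {3,4,5,6,11} on symbol a: members go to different blocks, giving {3,4,6,11} and {5}.
On input a, block {3,4,6,11} splits into {3,4,6} and {11}.
Stable partition: {3,4,6} | {0,7,8,10} | {5} | {11} — 4 equivalence classes.
State 3 belongs to the block {3,4,6}, which has 3 states.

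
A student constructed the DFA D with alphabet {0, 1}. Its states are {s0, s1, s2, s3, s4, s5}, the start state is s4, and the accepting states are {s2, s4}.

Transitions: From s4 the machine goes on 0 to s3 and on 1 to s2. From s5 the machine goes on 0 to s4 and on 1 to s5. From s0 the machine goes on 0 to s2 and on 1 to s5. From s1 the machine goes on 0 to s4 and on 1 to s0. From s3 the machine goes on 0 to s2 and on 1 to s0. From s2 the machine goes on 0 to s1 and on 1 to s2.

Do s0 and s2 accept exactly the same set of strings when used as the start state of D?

Every state is reachable, so we keep all 6.
P0 = {s2,s4} | {s0,s1,s3,s5}.
The partition is now stable with 2 blocks: {s2,s4} | {s0,s1,s3,s5}.
s0 and s2 end up in different blocks, so they are distinguishable. For instance, the string 'ε' is accepted from only s2.

No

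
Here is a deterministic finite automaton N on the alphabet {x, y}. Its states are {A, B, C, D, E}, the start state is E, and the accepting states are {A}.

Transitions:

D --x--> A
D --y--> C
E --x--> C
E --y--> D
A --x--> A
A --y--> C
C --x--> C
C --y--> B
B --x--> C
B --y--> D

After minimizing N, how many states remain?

All states are reachable from the start state.
Start with accepting vs non-accepting: {A} | {B,C,D,E}.
On input x, block {B,C,D,E} splits into {B,C,E} and {D}.
Refine {B,C,E} on symbol y: members go to different blocks, giving {B,E} and {C}.
The partition is now stable with 4 blocks: {A} | {B,E} | {D} | {C}.

4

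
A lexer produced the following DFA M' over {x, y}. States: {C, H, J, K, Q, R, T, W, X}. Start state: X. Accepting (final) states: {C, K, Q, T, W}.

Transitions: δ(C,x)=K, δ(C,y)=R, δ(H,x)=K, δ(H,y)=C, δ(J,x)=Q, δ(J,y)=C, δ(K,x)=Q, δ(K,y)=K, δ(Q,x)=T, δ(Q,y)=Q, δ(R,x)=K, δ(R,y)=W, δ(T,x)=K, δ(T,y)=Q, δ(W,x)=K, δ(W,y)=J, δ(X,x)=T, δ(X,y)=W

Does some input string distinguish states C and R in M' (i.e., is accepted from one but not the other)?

Yes

First remove the unreachable states {H}; 8 states remain.
P0 = {C,K,Q,T,W} | {J,R,X}.
Split {C,K,Q,T,W} by δ(·,y) → {K,Q,T} and {C,W}.
Stable partition: {K,Q,T} | {J,R,X} | {C,W} — 3 equivalence classes.
C and R end up in different blocks, so they are distinguishable. For instance, the string 'ε' is accepted from only C.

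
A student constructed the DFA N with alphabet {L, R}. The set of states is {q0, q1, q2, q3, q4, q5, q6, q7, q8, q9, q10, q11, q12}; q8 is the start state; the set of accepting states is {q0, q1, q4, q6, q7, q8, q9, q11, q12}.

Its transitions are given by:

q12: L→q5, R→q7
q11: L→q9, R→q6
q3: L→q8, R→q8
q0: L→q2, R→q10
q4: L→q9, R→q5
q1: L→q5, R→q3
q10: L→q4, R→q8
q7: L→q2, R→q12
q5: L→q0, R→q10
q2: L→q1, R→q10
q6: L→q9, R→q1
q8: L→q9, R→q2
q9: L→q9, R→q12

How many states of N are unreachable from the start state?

2

BFS from q8 reaches {q0, q1, q2, q3, q4, q5, q7, q8, q9, q10, q12}; the 2 state(s) q6, q11 are never visited.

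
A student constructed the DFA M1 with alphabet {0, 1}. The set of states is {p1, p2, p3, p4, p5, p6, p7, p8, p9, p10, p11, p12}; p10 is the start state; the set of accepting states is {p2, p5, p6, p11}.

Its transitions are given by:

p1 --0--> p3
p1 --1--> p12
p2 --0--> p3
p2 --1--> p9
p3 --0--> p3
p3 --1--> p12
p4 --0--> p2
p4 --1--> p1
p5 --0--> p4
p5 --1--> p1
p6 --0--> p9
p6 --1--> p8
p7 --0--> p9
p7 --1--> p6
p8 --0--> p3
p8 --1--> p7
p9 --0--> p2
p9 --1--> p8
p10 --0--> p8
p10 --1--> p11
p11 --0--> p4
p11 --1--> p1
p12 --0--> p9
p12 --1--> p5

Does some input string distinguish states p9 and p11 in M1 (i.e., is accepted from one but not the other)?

Yes

Every state is reachable, so we keep all 12.
Start with accepting vs non-accepting: {p2,p5,p6,p11} | {p1,p3,p4,p7,p8,p9,p10,p12}.
On input 0, block {p1,p3,p4,p7,p8,p9,p10,p12} splits into {p1,p3,p7,p8,p10,p12} and {p4,p9}.
Split {p2,p5,p6,p11} by δ(·,0) → {p5,p6,p11} and {p2}.
Split {p1,p3,p7,p8,p10,p12} by δ(·,0) → {p1,p3,p8,p10} and {p7,p12}.
Refine {p1,p3,p8,p10} on symbol 1: members go to different blocks, giving {p1,p3,p8} and {p10}.
No further refinement is possible. Final partition (6 blocks): {p5,p6,p11} | {p1,p3,p8} | {p4,p9} | {p2} | {p7,p12} | {p10}.
p9 and p11 end up in different blocks, so they are distinguishable. For instance, the string 'ε' is accepted from only p11.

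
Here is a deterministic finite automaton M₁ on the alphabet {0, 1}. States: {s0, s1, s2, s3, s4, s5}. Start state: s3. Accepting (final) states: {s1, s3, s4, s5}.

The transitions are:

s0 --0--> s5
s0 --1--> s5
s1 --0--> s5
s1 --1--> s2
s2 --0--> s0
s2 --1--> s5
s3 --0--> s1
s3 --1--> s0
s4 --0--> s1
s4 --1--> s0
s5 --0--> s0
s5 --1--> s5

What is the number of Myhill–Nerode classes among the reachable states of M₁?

5

States {s4} cannot be reached from the start state, so discard them.
P0 = {s1,s3,s5} | {s0,s2}.
On input 0, block {s1,s3,s5} splits into {s1,s3} and {s5}.
Split {s1,s3} by δ(·,0) → {s1} and {s3}.
Refine {s0,s2} on symbol 0: members go to different blocks, giving {s0} and {s2}.
Stable partition: {s1} | {s0} | {s5} | {s3} | {s2} — 5 equivalence classes.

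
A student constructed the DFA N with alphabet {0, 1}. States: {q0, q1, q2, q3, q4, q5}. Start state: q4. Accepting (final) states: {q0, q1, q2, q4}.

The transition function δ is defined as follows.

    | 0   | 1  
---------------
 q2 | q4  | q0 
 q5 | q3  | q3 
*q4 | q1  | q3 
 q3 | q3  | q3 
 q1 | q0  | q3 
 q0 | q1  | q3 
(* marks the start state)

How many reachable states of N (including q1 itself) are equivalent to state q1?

3

Reachable states from the start: {q0,q1,q3,q4}. Unreachable: {q2,q5} — drop them.
P0 = {q0,q1,q4} | {q3}.
No further refinement is possible. Final partition (2 blocks): {q0,q1,q4} | {q3}.
State q1 belongs to the block {q0,q1,q4}, which has 3 states.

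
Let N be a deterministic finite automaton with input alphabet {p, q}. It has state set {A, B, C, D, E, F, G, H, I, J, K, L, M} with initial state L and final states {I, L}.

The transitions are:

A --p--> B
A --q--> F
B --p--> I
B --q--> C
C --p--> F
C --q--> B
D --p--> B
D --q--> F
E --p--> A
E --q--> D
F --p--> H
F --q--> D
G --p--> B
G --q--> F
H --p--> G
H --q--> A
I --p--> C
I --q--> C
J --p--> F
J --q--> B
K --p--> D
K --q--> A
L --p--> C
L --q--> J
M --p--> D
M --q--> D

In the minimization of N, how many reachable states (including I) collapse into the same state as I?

States {E,K,M} cannot be reached from the start state, so discard them.
Initial partition by acceptance: {I,L} | {A,B,C,D,F,G,H,J}.
On input p, block {A,B,C,D,F,G,H,J} splits into {A,C,D,F,G,H,J} and {B}.
On input p, block {A,C,D,F,G,H,J} splits into {C,F,H,J} and {A,D,G}.
Refine {C,F,H,J} on symbol p: members go to different blocks, giving {C,F,J} and {H}.
On input p, block {C,F,J} splits into {C,J} and {F}.
The partition is now stable with 6 blocks: {I,L} | {C,J} | {B} | {A,D,G} | {H} | {F}.
The equivalence class containing I is {I,L}, of size 2.

2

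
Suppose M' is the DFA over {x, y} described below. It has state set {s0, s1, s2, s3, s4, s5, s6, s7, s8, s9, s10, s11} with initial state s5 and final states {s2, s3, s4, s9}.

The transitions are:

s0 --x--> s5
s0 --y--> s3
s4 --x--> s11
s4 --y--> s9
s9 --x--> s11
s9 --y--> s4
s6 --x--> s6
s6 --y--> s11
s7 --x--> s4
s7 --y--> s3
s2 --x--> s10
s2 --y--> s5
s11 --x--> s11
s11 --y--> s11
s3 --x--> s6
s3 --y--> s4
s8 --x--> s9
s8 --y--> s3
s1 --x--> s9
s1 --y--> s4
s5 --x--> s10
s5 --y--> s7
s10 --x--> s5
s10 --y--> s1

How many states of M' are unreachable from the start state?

BFS from s5 reaches {s1, s3, s4, s5, s6, s7, s9, s10, s11}; the 3 state(s) s0, s2, s8 are never visited.

3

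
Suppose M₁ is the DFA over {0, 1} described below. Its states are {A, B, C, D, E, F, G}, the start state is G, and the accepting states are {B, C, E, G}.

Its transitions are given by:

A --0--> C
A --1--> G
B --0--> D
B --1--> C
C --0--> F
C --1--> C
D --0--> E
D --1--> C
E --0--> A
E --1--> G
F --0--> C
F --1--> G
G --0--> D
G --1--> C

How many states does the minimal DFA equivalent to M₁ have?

States {B} cannot be reached from the start state, so discard them.
Start with accepting vs non-accepting: {C,E,G} | {A,D,F}.
Stable partition: {C,E,G} | {A,D,F} — 2 equivalence classes.

2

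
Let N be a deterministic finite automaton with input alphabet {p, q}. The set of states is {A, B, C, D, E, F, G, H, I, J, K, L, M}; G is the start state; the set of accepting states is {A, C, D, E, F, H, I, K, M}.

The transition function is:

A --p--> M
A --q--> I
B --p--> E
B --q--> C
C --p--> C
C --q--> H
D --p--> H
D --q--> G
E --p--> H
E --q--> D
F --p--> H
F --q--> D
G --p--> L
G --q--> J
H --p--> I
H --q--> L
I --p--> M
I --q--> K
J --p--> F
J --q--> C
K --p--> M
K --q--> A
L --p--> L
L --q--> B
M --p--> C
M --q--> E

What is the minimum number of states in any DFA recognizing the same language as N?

Start with accepting vs non-accepting: {A,C,D,E,F,H,I,K,M} | {B,G,J,L}.
On input q, block {A,C,D,E,F,H,I,K,M} splits into {A,C,E,F,I,K,M} and {D,H}.
Refine {A,C,E,F,I,K,M} on symbol p: members go to different blocks, giving {A,C,I,K,M} and {E,F}.
On input q, block {A,C,I,K,M} splits into {A,I,K} and {C} and {M}.
Split {B,G,J,L} by δ(·,p) → {B,J} and {G,L}.
Split {D,H} by δ(·,p) → {D} and {H}.
No further refinement is possible. Final partition (8 blocks): {A,I,K} | {B,J} | {D} | {E,F} | {C} | {M} | {G,L} | {H}.

8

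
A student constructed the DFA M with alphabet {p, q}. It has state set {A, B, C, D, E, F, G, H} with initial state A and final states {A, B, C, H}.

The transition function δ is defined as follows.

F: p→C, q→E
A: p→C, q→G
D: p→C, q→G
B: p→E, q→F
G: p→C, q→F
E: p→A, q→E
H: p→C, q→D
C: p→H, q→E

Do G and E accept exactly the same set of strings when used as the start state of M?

First remove the unreachable states {B}; 7 states remain.
Initial partition by acceptance: {A,C,H} | {D,E,F,G}.
Stable partition: {A,C,H} | {D,E,F,G} — 2 equivalence classes.
G and E lie in the same block of the stable partition, so they are equivalent — no string distinguishes them.

Yes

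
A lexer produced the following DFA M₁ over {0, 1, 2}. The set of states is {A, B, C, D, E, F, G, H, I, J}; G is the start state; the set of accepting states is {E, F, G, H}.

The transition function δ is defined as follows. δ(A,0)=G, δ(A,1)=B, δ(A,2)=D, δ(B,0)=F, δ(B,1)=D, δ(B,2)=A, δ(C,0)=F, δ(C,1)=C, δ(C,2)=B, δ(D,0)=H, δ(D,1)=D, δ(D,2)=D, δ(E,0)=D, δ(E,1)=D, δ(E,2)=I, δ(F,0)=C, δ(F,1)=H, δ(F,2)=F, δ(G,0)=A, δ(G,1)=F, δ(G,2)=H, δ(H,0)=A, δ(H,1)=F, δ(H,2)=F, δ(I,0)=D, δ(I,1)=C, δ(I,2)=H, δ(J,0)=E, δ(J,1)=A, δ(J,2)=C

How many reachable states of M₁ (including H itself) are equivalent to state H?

3

First remove the unreachable states {E,I,J}; 7 states remain.
P0 = {F,G,H} | {A,B,C,D}.
No further refinement is possible. Final partition (2 blocks): {F,G,H} | {A,B,C,D}.
The equivalence class containing H is {F,G,H}, of size 3.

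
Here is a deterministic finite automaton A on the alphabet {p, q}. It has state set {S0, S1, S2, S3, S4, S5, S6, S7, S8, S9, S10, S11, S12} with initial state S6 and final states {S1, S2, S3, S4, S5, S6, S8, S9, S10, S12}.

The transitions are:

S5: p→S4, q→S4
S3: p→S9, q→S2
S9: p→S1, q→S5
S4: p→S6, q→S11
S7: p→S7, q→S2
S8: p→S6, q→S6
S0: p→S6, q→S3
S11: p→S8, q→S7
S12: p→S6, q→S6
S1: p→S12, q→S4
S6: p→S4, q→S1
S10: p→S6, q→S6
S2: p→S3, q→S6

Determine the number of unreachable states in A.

Starting at S6 and following transitions, the reachable set is {S1, S2, S3, S4, S5, S6, S7, S8, S9, S11, S12}. That leaves S0, S10 unreachable — 2 in total.

2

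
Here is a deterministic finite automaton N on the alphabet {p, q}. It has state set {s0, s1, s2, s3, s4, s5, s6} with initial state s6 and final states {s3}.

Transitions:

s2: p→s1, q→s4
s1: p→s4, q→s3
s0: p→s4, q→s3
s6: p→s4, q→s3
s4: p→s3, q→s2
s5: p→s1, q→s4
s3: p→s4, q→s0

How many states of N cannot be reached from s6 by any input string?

Starting at s6 and following transitions, the reachable set is {s0, s1, s2, s3, s4, s6}. That leaves s5 unreachable — 1 in total.

1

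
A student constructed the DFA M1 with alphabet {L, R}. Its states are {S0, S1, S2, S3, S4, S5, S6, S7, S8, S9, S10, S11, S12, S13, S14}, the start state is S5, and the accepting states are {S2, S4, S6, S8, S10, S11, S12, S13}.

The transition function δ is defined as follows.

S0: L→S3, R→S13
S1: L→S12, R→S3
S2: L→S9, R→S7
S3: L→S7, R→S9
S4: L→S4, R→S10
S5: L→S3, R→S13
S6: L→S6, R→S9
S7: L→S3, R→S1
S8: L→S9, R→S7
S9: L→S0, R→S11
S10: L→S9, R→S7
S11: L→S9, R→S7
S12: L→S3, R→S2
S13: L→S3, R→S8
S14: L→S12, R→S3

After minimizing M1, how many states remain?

7

States {S4,S6,S10,S14} cannot be reached from the start state, so discard them.
Initial partition by acceptance: {S2,S8,S11,S12,S13} | {S0,S1,S3,S5,S7,S9}.
Split {S2,S8,S11,S12,S13} by δ(·,R) → {S2,S8,S11} and {S12,S13}.
Split {S0,S1,S3,S5,S7,S9} by δ(·,L) → {S0,S3,S5,S7,S9} and {S1}.
Refine {S0,S3,S5,S7,S9} on symbol R: members go to different blocks, giving {S0,S5} and {S3} and {S7} and {S9}.
Stable partition: {S2,S8,S11} | {S0,S5} | {S12,S13} | {S1} | {S3} | {S7} | {S9} — 7 equivalence classes.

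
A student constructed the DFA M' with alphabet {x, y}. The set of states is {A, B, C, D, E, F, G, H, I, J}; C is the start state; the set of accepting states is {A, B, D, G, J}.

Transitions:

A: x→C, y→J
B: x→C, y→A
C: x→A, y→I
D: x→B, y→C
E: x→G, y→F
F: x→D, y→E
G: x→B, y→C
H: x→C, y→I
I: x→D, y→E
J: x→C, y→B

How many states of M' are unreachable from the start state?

No path from C leads to H; the other 9 states are all reachable.

1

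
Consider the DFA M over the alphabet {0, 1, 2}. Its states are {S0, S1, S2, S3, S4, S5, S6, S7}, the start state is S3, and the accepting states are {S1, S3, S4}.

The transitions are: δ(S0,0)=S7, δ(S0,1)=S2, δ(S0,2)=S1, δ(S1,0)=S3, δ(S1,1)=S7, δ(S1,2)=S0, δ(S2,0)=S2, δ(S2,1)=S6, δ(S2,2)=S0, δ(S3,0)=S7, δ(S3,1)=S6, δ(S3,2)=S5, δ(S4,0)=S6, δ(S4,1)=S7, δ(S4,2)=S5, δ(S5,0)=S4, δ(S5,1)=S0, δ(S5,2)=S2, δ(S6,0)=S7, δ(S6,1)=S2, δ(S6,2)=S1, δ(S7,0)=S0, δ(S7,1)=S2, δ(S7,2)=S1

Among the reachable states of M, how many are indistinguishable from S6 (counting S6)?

3

P0 = {S1,S3,S4} | {S0,S2,S5,S6,S7}.
On input 0, block {S1,S3,S4} splits into {S3,S4} and {S1}.
Refine {S0,S2,S5,S6,S7} on symbol 0: members go to different blocks, giving {S0,S2,S6,S7} and {S5}.
Split {S0,S2,S6,S7} by δ(·,2) → {S0,S6,S7} and {S2}.
The partition is now stable with 5 blocks: {S3,S4} | {S0,S6,S7} | {S1} | {S5} | {S2}.
The equivalence class containing S6 is {S0,S6,S7}, of size 3.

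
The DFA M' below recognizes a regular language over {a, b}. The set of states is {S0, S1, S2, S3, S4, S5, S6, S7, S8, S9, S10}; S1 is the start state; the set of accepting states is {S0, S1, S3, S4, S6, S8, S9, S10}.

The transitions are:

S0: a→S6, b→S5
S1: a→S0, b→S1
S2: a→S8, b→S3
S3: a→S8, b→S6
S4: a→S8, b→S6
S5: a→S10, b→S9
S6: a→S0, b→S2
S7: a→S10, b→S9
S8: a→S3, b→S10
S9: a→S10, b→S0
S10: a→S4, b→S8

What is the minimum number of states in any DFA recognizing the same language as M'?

5

States {S7} cannot be reached from the start state, so discard them.
Start with accepting vs non-accepting: {S0,S1,S3,S4,S6,S8,S9,S10} | {S2,S5}.
On input b, block {S0,S1,S3,S4,S6,S8,S9,S10} splits into {S1,S3,S4,S8,S9,S10} and {S0,S6}.
On input a, block {S1,S3,S4,S8,S9,S10} splits into {S3,S4,S8,S9,S10} and {S1}.
Split {S3,S4,S8,S9,S10} by δ(·,b) → {S3,S4,S9} and {S8,S10}.
The partition is now stable with 5 blocks: {S3,S4,S9} | {S2,S5} | {S0,S6} | {S1} | {S8,S10}.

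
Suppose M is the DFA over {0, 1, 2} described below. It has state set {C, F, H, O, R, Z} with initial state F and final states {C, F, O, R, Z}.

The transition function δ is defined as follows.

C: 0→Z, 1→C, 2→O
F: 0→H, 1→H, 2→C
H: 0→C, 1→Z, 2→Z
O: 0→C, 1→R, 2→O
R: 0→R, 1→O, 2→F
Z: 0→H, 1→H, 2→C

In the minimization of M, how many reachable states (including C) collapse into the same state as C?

1

All states are reachable from the start state.
Start with accepting vs non-accepting: {C,F,O,R,Z} | {H}.
Refine {C,F,O,R,Z} on symbol 0: members go to different blocks, giving {C,O,R} and {F,Z}.
On input 0, block {C,O,R} splits into {O,R} and {C}.
Split {O,R} by δ(·,0) → {R} and {O}.
The partition is now stable with 5 blocks: {R} | {H} | {F,Z} | {C} | {O}.
The equivalence class containing C is {C}, of size 1.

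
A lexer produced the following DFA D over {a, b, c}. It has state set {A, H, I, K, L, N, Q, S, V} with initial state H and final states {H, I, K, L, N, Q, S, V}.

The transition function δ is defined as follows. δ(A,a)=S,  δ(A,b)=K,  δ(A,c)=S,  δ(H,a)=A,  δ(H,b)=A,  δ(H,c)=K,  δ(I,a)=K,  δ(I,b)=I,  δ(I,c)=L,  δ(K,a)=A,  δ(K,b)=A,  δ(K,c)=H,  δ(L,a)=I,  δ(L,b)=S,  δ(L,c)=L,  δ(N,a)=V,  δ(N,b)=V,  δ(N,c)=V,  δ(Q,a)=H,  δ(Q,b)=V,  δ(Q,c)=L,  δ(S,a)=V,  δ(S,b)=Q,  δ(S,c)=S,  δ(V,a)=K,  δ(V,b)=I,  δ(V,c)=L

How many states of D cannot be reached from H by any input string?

1

No path from H leads to N; the other 8 states are all reachable.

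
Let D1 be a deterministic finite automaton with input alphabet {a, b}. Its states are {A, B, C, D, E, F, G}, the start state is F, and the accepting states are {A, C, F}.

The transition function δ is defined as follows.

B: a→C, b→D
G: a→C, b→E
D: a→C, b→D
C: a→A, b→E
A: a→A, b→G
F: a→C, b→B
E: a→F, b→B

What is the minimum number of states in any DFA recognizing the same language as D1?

Every state is reachable, so we keep all 7.
Start with accepting vs non-accepting: {A,C,F} | {B,D,E,G}.
No further refinement is possible. Final partition (2 blocks): {A,C,F} | {B,D,E,G}.

2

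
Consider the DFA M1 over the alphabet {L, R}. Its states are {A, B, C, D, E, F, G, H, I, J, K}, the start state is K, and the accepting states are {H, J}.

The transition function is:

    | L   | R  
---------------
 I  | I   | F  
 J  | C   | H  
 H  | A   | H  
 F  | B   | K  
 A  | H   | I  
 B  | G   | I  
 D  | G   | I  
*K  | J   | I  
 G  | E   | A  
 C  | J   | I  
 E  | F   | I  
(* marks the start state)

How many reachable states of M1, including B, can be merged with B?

2

First remove the unreachable states {D}; 10 states remain.
P0 = {H,J} | {A,B,C,E,F,G,I,K}.
Split {A,B,C,E,F,G,I,K} by δ(·,L) → {B,E,F,G,I} and {A,C,K}.
Refine {B,E,F,G,I} on symbol R: members go to different blocks, giving {B,E,I} and {F,G}.
Split {B,E,I} by δ(·,L) → {B,E} and {I}.
No further refinement is possible. Final partition (5 blocks): {H,J} | {B,E} | {A,C,K} | {F,G} | {I}.
The equivalence class containing B is {B,E}, of size 2.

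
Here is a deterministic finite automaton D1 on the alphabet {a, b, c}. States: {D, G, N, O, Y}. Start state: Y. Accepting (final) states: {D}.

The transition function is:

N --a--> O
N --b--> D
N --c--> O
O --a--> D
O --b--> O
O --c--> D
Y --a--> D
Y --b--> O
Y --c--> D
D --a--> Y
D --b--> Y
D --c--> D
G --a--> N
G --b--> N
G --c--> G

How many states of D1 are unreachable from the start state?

No path from Y leads to G, N; the other 3 states are all reachable.

2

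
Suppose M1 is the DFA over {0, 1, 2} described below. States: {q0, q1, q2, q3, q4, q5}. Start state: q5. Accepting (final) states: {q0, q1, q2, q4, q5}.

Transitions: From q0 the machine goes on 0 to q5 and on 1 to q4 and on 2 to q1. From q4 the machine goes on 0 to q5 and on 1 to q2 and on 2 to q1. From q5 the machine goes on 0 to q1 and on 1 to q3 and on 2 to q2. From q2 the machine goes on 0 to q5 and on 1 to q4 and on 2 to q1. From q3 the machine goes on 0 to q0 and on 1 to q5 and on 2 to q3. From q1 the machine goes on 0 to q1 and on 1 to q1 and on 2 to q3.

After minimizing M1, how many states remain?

4

Initial partition by acceptance: {q0,q1,q2,q4,q5} | {q3}.
Refine {q0,q1,q2,q4,q5} on symbol 1: members go to different blocks, giving {q0,q1,q2,q4} and {q5}.
On input 0, block {q0,q1,q2,q4} splits into {q0,q2,q4} and {q1}.
Stable partition: {q0,q2,q4} | {q3} | {q5} | {q1} — 4 equivalence classes.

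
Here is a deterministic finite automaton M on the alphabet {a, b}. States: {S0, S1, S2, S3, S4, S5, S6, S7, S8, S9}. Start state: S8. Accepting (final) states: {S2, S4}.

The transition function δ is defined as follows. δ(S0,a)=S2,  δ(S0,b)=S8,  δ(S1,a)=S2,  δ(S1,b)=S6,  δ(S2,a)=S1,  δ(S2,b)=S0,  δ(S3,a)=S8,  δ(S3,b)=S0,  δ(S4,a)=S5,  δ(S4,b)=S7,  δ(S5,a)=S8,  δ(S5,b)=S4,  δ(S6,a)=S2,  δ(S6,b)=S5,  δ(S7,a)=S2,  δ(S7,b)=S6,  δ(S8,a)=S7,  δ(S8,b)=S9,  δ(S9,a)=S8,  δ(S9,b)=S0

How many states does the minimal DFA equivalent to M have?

Reachable states from the start: {S0,S1,S2,S4,S5,S6,S7,S8,S9}. Unreachable: {S3} — drop them.
Initial partition by acceptance: {S2,S4} | {S0,S1,S5,S6,S7,S8,S9}.
Refine {S0,S1,S5,S6,S7,S8,S9} on symbol a: members go to different blocks, giving {S0,S1,S6,S7} and {S5,S8,S9}.
Split {S2,S4} by δ(·,a) → {S2} and {S4}.
Split {S0,S1,S6,S7} by δ(·,b) → {S0,S6} and {S1,S7}.
Split {S5,S8,S9} by δ(·,a) → {S5,S9} and {S8}.
Refine {S0,S6} on symbol b: members go to different blocks, giving {S0} and {S6}.
Refine {S5,S9} on symbol b: members go to different blocks, giving {S5} and {S9}.
The partition is now stable with 8 blocks: {S2} | {S0} | {S5} | {S4} | {S1,S7} | {S8} | {S6} | {S9}.

8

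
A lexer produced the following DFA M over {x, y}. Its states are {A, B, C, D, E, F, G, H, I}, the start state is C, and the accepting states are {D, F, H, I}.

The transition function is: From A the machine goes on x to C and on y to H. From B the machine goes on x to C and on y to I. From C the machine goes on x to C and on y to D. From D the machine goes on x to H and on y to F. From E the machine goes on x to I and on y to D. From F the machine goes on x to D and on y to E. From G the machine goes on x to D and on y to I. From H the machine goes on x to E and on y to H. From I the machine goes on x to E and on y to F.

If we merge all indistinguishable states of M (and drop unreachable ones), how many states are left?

6

States {A,B,G} cannot be reached from the start state, so discard them.
Initial partition by acceptance: {D,F,H,I} | {C,E}.
Refine {D,F,H,I} on symbol x: members go to different blocks, giving {D,F} and {H,I}.
Refine {D,F} on symbol x: members go to different blocks, giving {D} and {F}.
On input x, block {C,E} splits into {C} and {E}.
Refine {H,I} on symbol y: members go to different blocks, giving {H} and {I}.
No further refinement is possible. Final partition (6 blocks): {D} | {C} | {H} | {F} | {E} | {I}.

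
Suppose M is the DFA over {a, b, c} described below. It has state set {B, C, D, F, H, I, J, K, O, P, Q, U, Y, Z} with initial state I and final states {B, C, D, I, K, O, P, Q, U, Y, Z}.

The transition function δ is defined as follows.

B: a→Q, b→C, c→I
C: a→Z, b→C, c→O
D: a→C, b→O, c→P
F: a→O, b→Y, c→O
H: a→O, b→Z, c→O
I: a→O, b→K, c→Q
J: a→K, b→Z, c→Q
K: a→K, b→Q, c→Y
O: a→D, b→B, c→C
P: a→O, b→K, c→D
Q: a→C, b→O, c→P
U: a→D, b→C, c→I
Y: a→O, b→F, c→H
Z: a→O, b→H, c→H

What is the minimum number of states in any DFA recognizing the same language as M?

States {J,U} cannot be reached from the start state, so discard them.
Start with accepting vs non-accepting: {B,C,D,I,K,O,P,Q,Y,Z} | {F,H}.
Refine {B,C,D,I,K,O,P,Q,Y,Z} on symbol b: members go to different blocks, giving {B,C,D,I,K,O,P,Q} and {Y,Z}.
Split {B,C,D,I,K,O,P,Q} by δ(·,a) → {B,D,I,K,O,P,Q} and {C}.
Refine {B,D,I,K,O,P,Q} on symbol a: members go to different blocks, giving {B,I,K,O,P} and {D,Q}.
Split {B,I,K,O,P} by δ(·,a) → {I,K,P} and {B,O}.
Refine {I,K,P} on symbol a: members go to different blocks, giving {I,P} and {K}.
Split {B,O} by δ(·,b) → {B} and {O}.
No further refinement is possible. Final partition (8 blocks): {I,P} | {F,H} | {Y,Z} | {C} | {D,Q} | {B} | {K} | {O}.

8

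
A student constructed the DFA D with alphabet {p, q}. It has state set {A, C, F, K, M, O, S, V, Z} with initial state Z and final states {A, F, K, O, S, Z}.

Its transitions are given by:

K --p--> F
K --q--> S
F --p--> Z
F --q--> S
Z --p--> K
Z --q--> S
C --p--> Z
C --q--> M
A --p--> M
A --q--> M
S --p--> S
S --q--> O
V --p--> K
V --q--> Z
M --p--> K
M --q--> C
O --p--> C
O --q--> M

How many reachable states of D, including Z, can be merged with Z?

Reachable states from the start: {C,F,K,M,O,S,Z}. Unreachable: {A,V} — drop them.
P0 = {F,K,O,S,Z} | {C,M}.
Split {F,K,O,S,Z} by δ(·,p) → {F,K,S,Z} and {O}.
Split {F,K,S,Z} by δ(·,q) → {F,K,Z} and {S}.
Stable partition: {F,K,Z} | {C,M} | {O} | {S} — 4 equivalence classes.
State Z belongs to the block {F,K,Z}, which has 3 states.

3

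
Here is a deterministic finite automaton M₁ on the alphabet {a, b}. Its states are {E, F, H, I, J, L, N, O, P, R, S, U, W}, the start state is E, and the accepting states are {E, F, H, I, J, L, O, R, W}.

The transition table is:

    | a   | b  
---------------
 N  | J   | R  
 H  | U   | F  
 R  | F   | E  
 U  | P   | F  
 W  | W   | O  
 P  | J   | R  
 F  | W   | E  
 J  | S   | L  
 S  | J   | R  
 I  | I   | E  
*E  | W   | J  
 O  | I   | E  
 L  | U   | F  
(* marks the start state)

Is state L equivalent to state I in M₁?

No

Reachable states from the start: {E,F,I,J,L,O,P,R,S,U,W}. Unreachable: {H,N} — drop them.
P0 = {E,F,I,J,L,O,R,W} | {P,S,U}.
Split {E,F,I,J,L,O,R,W} by δ(·,a) → {E,F,I,O,R,W} and {J,L}.
Refine {E,F,I,O,R,W} on symbol b: members go to different blocks, giving {F,I,O,R,W} and {E}.
Split {F,I,O,R,W} by δ(·,b) → {F,I,O,R} and {W}.
Split {F,I,O,R} by δ(·,a) → {I,O,R} and {F}.
Refine {I,O,R} on symbol a: members go to different blocks, giving {I,O} and {R}.
Split {P,S,U} by δ(·,a) → {P,S} and {U}.
Split {J,L} by δ(·,a) → {J} and {L}.
Stable partition: {I,O} | {P,S} | {J} | {E} | {W} | {F} | {R} | {U} | {L} — 9 equivalence classes.
L and I end up in different blocks, so they are distinguishable. For instance, the string 'a' is accepted from only I.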